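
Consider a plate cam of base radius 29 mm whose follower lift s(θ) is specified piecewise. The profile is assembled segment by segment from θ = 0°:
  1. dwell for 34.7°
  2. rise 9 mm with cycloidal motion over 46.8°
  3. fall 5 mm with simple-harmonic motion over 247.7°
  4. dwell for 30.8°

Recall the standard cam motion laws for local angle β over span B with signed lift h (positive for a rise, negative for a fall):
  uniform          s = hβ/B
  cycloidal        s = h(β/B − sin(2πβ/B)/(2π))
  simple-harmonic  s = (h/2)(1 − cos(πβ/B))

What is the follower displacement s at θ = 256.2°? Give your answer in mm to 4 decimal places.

seg 1 [0°–34.7°] dwell: s stays 0.0000
seg 2 [34.7°–81.5°] cycloidal, h=9: full span → s += 9 → s = 9.0000
seg 3 [81.5°–329.2°] simple-harmonic, h=-5: θ=256.2° here. β=174.7, B=247.7. -5/2·(1 − cos(π·0.7053)) = -4.0029 → s = 4.9971

4.9971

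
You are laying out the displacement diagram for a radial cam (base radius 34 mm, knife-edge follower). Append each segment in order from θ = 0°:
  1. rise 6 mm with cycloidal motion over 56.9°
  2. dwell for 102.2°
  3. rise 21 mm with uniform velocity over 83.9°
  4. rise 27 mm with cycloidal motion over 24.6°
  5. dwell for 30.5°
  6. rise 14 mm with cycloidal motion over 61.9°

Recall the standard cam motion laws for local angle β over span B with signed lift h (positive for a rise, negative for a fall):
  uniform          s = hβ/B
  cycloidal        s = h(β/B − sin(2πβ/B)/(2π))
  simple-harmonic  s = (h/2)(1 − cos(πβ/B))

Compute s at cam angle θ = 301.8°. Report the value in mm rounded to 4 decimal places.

seg 1 [0°–56.9°] cycloidal, h=6: full span → s += 6 → s = 6.0000
seg 2 [56.9°–159.1°] dwell: s stays 6.0000
seg 3 [159.1°–243°] uniform, h=21: full span → s += 21 → s = 27.0000
seg 4 [243°–267.6°] cycloidal, h=27: full span → s += 27 → s = 54.0000
seg 5 [267.6°–298.1°] dwell: s stays 54.0000
seg 6 [298.1°–360°] cycloidal, h=14: θ=301.8° here. β=3.7, B=61.9. 14·(0.0598 − sin(2π·0.0598)/(2π)) = 0.0195 → s = 54.0195

54.0195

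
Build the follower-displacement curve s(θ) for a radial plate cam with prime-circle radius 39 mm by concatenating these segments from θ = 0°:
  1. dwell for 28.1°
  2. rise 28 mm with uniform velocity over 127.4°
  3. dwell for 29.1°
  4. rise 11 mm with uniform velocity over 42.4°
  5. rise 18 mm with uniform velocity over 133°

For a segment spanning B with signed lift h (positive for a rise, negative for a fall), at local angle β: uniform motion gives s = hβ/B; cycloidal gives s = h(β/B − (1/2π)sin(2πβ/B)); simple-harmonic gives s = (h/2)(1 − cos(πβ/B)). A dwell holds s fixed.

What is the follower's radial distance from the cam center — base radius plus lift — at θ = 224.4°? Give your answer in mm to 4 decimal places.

seg 1 [0°–28.1°] dwell: s stays 0.0000
seg 2 [28.1°–155.5°] uniform, h=28: full span → s += 28 → s = 28.0000
seg 3 [155.5°–184.6°] dwell: s stays 28.0000
seg 4 [184.6°–227°] uniform, h=11: θ=224.4° here. β=39.8, B=42.4. 11·39.8/42.4 = 10.3255 → s = 38.3255
radial distance = base radius + s = 39 + 38.3255 = 77.3255

77.3255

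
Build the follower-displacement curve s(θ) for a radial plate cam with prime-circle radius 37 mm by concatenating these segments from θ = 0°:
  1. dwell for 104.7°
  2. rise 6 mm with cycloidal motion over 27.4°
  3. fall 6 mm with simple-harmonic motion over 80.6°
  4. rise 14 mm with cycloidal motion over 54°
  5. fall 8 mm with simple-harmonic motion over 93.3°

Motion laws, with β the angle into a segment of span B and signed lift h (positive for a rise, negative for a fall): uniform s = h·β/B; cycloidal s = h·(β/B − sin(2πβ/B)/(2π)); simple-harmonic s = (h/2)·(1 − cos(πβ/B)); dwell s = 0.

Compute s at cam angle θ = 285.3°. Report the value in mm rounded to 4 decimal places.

seg 1 [0°–104.7°] dwell: s stays 0.0000
seg 2 [104.7°–132.1°] cycloidal, h=6: full span → s += 6 → s = 6.0000
seg 3 [132.1°–212.7°] simple-harmonic, h=-6: full span → s += -6 → s = 0.0000
seg 4 [212.7°–266.7°] cycloidal, h=14: full span → s += 14 → s = 14.0000
seg 5 [266.7°–360°] simple-harmonic, h=-8: θ=285.3° here. β=18.6, B=93.3. -8/2·(1 − cos(π·0.1994)) = -0.7592 → s = 13.2408

13.2408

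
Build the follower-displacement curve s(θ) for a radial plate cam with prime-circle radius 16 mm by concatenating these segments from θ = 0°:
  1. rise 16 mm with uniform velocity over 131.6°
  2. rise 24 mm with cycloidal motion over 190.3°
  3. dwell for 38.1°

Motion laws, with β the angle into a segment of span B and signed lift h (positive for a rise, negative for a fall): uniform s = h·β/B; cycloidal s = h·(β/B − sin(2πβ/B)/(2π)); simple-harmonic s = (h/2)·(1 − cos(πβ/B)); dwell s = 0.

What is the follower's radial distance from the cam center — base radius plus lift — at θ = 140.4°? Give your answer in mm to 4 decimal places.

seg 1 [0°–131.6°] uniform, h=16: full span → s += 16 → s = 16.0000
seg 2 [131.6°–321.9°] cycloidal, h=24: θ=140.4° here. β=8.8, B=190.3. 24·(0.0462 − sin(2π·0.0462)/(2π)) = 0.0155 → s = 16.0155
radial distance = base radius + s = 16 + 16.0155 = 32.0155

32.0155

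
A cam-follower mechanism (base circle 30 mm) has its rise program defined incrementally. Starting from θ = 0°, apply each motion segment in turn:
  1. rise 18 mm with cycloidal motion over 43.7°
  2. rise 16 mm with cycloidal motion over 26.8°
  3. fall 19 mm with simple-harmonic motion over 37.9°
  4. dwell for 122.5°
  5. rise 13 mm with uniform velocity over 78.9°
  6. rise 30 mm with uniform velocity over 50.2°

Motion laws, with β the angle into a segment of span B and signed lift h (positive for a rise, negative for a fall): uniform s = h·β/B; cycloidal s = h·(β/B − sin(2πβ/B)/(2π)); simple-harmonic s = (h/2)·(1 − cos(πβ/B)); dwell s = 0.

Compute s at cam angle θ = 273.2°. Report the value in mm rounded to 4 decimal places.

seg 1 [0°–43.7°] cycloidal, h=18: full span → s += 18 → s = 18.0000
seg 2 [43.7°–70.5°] cycloidal, h=16: full span → s += 16 → s = 34.0000
seg 3 [70.5°–108.4°] simple-harmonic, h=-19: full span → s += -19 → s = 15.0000
seg 4 [108.4°–230.9°] dwell: s stays 15.0000
seg 5 [230.9°–309.8°] uniform, h=13: θ=273.2° here. β=42.3, B=78.9. 13·42.3/78.9 = 6.9696 → s = 21.9696

21.9696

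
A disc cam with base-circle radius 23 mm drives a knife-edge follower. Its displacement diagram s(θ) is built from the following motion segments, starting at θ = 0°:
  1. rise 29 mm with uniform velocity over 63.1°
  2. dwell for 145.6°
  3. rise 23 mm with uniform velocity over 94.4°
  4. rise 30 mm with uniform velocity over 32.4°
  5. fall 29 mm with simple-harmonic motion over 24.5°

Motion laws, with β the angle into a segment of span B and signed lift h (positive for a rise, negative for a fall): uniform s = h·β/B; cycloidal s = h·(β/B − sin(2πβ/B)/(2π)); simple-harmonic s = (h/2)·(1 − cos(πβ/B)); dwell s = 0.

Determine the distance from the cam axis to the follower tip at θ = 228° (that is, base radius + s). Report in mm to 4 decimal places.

seg 1 [0°–63.1°] uniform, h=29: full span → s += 29 → s = 29.0000
seg 2 [63.1°–208.7°] dwell: s stays 29.0000
seg 3 [208.7°–303.1°] uniform, h=23: θ=228° here. β=19.3, B=94.4. 23·19.3/94.4 = 4.7023 → s = 33.7023
radial distance = base radius + s = 23 + 33.7023 = 56.7023

56.7023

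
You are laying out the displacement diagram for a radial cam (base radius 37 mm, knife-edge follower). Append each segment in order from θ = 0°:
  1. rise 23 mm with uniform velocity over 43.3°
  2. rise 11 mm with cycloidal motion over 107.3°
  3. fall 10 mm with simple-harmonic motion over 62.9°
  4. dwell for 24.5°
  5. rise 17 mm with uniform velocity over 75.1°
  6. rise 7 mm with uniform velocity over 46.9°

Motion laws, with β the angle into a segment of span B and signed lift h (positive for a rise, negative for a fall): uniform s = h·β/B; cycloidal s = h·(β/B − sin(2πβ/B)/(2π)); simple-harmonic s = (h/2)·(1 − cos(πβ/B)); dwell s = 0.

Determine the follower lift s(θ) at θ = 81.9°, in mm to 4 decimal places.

seg 1 [0°–43.3°] uniform, h=23: full span → s += 23 → s = 23.0000
seg 2 [43.3°–150.6°] cycloidal, h=11: θ=81.9° here. β=38.6, B=107.3. 11·(0.3597 − sin(2π·0.3597)/(2π)) = 2.6064 → s = 25.6064

25.6064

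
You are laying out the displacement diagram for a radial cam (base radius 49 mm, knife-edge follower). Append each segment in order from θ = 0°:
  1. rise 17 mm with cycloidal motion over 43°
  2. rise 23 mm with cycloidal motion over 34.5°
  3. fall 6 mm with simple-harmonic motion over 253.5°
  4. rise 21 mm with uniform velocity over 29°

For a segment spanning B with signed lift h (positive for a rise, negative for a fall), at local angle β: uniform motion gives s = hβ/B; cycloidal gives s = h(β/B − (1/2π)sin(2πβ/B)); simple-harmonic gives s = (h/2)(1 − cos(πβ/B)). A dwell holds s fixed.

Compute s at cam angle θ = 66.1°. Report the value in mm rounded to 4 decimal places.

seg 1 [0°–43°] cycloidal, h=17: full span → s += 17 → s = 17.0000
seg 2 [43°–77.5°] cycloidal, h=23: θ=66.1° here. β=23.1, B=34.5. 23·(0.6696 − sin(2π·0.6696)/(2π)) = 18.6029 → s = 35.6029

35.6029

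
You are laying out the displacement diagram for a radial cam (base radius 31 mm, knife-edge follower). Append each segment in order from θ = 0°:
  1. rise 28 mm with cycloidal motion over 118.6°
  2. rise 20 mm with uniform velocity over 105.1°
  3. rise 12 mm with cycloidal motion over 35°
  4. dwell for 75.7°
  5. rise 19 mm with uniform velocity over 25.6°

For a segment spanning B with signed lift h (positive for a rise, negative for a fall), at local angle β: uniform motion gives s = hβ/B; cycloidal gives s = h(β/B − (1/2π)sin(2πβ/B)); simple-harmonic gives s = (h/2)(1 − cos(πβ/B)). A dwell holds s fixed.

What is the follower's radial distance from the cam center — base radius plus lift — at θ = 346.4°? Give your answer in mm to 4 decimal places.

seg 1 [0°–118.6°] cycloidal, h=28: full span → s += 28 → s = 28.0000
seg 2 [118.6°–223.7°] uniform, h=20: full span → s += 20 → s = 48.0000
seg 3 [223.7°–258.7°] cycloidal, h=12: full span → s += 12 → s = 60.0000
seg 4 [258.7°–334.4°] dwell: s stays 60.0000
seg 5 [334.4°–360°] uniform, h=19: θ=346.4° here. β=12, B=25.6. 19·12/25.6 = 8.9062 → s = 68.9062
radial distance = base radius + s = 31 + 68.9062 = 99.9062

99.9062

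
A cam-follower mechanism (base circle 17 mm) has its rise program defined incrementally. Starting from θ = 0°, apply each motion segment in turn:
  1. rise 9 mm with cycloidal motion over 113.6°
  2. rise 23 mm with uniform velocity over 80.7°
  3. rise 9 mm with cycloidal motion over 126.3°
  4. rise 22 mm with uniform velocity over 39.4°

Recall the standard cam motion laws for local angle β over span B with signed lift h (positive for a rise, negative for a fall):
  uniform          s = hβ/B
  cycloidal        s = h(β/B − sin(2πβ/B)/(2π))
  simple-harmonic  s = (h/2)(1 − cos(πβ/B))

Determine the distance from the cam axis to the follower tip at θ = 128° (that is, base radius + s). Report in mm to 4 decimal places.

seg 1 [0°–113.6°] cycloidal, h=9: full span → s += 9 → s = 9.0000
seg 2 [113.6°–194.3°] uniform, h=23: θ=128° here. β=14.4, B=80.7. 23·14.4/80.7 = 4.1041 → s = 13.1041
radial distance = base radius + s = 17 + 13.1041 = 30.1041

30.1041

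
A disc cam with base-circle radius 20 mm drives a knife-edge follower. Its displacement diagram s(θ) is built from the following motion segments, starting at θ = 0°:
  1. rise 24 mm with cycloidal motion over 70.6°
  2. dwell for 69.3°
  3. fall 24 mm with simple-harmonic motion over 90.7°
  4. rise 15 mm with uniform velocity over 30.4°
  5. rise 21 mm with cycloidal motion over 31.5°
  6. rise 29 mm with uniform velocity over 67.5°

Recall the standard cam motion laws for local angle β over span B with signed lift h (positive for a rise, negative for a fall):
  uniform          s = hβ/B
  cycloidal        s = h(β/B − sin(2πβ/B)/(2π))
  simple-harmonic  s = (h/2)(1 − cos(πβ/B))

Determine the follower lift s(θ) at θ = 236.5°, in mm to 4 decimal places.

seg 1 [0°–70.6°] cycloidal, h=24: full span → s += 24 → s = 24.0000
seg 2 [70.6°–139.9°] dwell: s stays 24.0000
seg 3 [139.9°–230.6°] simple-harmonic, h=-24: full span → s += -24 → s = 0.0000
seg 4 [230.6°–261°] uniform, h=15: θ=236.5° here. β=5.9, B=30.4. 15·5.9/30.4 = 2.9112 → s = 2.9112

2.9112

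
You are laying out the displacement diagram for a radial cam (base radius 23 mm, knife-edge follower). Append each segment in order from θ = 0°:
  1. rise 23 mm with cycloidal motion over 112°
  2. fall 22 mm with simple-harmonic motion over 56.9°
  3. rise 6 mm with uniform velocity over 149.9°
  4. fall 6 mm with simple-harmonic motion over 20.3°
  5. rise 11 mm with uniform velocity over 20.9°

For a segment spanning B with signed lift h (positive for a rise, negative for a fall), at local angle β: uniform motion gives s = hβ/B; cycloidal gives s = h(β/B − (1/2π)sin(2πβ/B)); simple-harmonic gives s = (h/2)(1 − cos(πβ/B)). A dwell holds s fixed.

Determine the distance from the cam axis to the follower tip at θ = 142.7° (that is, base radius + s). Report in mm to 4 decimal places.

seg 1 [0°–112°] cycloidal, h=23: full span → s += 23 → s = 23.0000
seg 2 [112°–168.9°] simple-harmonic, h=-22: θ=142.7° here. β=30.7, B=56.9. -22/2·(1 − cos(π·0.5395)) = -12.3630 → s = 10.6370
radial distance = base radius + s = 23 + 10.6370 = 33.6370

33.6370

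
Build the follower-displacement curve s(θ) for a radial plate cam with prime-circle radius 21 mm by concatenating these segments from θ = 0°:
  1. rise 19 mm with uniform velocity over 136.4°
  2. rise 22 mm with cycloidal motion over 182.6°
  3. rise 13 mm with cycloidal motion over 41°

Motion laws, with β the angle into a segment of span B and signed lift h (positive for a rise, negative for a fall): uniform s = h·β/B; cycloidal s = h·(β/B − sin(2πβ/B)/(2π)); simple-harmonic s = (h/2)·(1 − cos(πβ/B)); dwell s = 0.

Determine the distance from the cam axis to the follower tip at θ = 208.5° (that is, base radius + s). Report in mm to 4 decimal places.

seg 1 [0°–136.4°] uniform, h=19: full span → s += 19 → s = 19.0000
seg 2 [136.4°–319°] cycloidal, h=22: θ=208.5° here. β=72.1, B=182.6. 22·(0.3949 − sin(2π·0.3949)/(2π)) = 6.5381 → s = 25.5381
radial distance = base radius + s = 21 + 25.5381 = 46.5381

46.5381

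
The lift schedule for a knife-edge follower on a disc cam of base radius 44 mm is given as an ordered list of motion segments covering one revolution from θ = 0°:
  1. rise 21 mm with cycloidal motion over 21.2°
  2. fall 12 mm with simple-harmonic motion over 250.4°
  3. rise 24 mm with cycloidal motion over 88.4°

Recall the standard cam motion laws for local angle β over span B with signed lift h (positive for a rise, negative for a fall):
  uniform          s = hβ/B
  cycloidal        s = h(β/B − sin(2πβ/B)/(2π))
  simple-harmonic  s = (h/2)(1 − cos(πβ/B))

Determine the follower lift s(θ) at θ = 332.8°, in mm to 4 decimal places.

seg 1 [0°–21.2°] cycloidal, h=21: full span → s += 21 → s = 21.0000
seg 2 [21.2°–271.6°] simple-harmonic, h=-12: full span → s += -12 → s = 9.0000
seg 3 [271.6°–360°] cycloidal, h=24: θ=332.8° here. β=61.2, B=88.4. 24·(0.6923 − sin(2π·0.6923)/(2π)) = 20.1869 → s = 29.1869

29.1869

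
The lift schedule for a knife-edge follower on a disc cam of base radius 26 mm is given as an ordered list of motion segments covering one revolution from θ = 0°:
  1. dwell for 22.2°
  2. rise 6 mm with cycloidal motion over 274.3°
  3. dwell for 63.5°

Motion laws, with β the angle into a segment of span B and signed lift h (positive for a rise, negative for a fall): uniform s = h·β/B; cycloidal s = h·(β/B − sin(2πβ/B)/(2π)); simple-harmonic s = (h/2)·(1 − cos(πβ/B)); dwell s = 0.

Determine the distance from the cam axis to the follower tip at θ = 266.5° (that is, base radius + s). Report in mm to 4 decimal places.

seg 1 [0°–22.2°] dwell: s stays 0.0000
seg 2 [22.2°–296.5°] cycloidal, h=6: θ=266.5° here. β=244.3, B=274.3. 6·(0.8906 − sin(2π·0.8906)/(2π)) = 5.9496 → s = 5.9496
radial distance = base radius + s = 26 + 5.9496 = 31.9496

31.9496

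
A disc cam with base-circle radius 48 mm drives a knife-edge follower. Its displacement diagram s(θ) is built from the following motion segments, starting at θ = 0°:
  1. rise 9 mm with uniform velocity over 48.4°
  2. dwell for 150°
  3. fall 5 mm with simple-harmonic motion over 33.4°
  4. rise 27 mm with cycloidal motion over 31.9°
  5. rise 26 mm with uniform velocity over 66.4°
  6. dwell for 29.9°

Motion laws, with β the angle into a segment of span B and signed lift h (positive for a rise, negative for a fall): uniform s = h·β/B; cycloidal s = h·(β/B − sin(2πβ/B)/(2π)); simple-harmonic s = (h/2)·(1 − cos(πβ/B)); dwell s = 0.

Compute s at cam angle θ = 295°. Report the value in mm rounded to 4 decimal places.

seg 1 [0°–48.4°] uniform, h=9: full span → s += 9 → s = 9.0000
seg 2 [48.4°–198.4°] dwell: s stays 9.0000
seg 3 [198.4°–231.8°] simple-harmonic, h=-5: full span → s += -5 → s = 4.0000
seg 4 [231.8°–263.7°] cycloidal, h=27: full span → s += 27 → s = 31.0000
seg 5 [263.7°–330.1°] uniform, h=26: θ=295° here. β=31.3, B=66.4. 26·31.3/66.4 = 12.2560 → s = 43.2560

43.2560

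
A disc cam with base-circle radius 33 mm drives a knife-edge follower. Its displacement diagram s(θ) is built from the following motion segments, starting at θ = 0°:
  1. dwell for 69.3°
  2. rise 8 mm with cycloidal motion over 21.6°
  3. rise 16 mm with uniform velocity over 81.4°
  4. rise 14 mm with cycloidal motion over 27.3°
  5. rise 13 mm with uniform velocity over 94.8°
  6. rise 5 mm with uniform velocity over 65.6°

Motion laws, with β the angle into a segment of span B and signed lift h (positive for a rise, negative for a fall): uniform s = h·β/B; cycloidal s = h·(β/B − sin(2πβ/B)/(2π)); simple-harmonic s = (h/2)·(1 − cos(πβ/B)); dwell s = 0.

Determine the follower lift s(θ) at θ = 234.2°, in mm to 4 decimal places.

seg 1 [0°–69.3°] dwell: s stays 0.0000
seg 2 [69.3°–90.9°] cycloidal, h=8: full span → s += 8 → s = 8.0000
seg 3 [90.9°–172.3°] uniform, h=16: full span → s += 16 → s = 24.0000
seg 4 [172.3°–199.6°] cycloidal, h=14: full span → s += 14 → s = 38.0000
seg 5 [199.6°–294.4°] uniform, h=13: θ=234.2° here. β=34.6, B=94.8. 13·34.6/94.8 = 4.7447 → s = 42.7447

42.7447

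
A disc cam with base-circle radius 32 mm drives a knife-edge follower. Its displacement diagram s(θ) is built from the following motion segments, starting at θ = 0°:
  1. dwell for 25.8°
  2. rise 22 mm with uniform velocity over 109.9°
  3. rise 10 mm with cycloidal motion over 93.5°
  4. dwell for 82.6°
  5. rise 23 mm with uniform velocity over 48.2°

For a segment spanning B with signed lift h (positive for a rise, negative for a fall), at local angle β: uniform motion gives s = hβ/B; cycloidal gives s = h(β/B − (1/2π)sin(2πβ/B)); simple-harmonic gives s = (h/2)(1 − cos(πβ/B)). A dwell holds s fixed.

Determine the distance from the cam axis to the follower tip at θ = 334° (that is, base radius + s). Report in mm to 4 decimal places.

seg 1 [0°–25.8°] dwell: s stays 0.0000
seg 2 [25.8°–135.7°] uniform, h=22: full span → s += 22 → s = 22.0000
seg 3 [135.7°–229.2°] cycloidal, h=10: full span → s += 10 → s = 32.0000
seg 4 [229.2°–311.8°] dwell: s stays 32.0000
seg 5 [311.8°–360°] uniform, h=23: θ=334° here. β=22.2, B=48.2. 23·22.2/48.2 = 10.5934 → s = 42.5934
radial distance = base radius + s = 32 + 42.5934 = 74.5934

74.5934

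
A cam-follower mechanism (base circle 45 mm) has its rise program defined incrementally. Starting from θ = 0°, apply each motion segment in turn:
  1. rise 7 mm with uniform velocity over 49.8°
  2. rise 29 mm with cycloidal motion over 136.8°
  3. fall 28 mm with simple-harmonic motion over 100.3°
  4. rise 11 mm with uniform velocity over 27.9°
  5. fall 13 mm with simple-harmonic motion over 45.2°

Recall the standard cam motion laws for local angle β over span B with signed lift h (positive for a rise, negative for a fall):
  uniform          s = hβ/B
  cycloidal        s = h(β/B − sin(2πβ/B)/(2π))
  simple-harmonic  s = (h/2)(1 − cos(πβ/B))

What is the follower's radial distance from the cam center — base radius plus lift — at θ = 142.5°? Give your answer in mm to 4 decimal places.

seg 1 [0°–49.8°] uniform, h=7: full span → s += 7 → s = 7.0000
seg 2 [49.8°–186.6°] cycloidal, h=29: θ=142.5° here. β=92.7, B=136.8. 29·(0.6776 − sin(2π·0.6776)/(2π)) = 23.7978 → s = 30.7978
radial distance = base radius + s = 45 + 30.7978 = 75.7978

75.7978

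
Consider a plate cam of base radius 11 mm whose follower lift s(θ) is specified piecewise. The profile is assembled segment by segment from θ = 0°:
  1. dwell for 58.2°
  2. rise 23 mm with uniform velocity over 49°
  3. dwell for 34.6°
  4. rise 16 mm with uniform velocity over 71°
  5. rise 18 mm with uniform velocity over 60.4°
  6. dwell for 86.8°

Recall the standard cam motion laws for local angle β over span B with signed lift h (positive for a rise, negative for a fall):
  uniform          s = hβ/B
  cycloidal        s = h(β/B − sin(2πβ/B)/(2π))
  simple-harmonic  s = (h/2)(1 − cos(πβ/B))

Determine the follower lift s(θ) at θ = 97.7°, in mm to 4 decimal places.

seg 1 [0°–58.2°] dwell: s stays 0.0000
seg 2 [58.2°–107.2°] uniform, h=23: θ=97.7° here. β=39.5, B=49. 23·39.5/49 = 18.5408 → s = 18.5408

18.5408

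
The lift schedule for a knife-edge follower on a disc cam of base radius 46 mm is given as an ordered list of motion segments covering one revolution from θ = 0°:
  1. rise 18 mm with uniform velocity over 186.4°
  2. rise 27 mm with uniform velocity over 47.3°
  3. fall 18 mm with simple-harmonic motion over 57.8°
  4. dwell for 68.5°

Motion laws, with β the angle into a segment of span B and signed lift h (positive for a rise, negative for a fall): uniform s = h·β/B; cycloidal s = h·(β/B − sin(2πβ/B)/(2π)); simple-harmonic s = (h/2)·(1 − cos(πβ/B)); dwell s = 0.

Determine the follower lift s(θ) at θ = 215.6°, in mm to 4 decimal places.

seg 1 [0°–186.4°] uniform, h=18: full span → s += 18 → s = 18.0000
seg 2 [186.4°–233.7°] uniform, h=27: θ=215.6° here. β=29.2, B=47.3. 27·29.2/47.3 = 16.6681 → s = 34.6681

34.6681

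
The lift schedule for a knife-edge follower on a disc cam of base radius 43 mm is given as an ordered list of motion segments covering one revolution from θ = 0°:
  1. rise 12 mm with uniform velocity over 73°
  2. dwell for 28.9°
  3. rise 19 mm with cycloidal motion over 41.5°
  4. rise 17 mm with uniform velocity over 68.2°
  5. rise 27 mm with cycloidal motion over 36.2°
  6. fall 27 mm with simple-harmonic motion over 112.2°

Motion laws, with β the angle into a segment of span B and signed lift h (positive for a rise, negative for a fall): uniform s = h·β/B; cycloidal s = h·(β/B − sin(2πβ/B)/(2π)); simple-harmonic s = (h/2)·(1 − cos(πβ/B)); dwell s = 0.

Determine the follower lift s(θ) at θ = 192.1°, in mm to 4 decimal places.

seg 1 [0°–73°] uniform, h=12: full span → s += 12 → s = 12.0000
seg 2 [73°–101.9°] dwell: s stays 12.0000
seg 3 [101.9°–143.4°] cycloidal, h=19: full span → s += 19 → s = 31.0000
seg 4 [143.4°–211.6°] uniform, h=17: θ=192.1° here. β=48.7, B=68.2. 17·48.7/68.2 = 12.1393 → s = 43.1393

43.1393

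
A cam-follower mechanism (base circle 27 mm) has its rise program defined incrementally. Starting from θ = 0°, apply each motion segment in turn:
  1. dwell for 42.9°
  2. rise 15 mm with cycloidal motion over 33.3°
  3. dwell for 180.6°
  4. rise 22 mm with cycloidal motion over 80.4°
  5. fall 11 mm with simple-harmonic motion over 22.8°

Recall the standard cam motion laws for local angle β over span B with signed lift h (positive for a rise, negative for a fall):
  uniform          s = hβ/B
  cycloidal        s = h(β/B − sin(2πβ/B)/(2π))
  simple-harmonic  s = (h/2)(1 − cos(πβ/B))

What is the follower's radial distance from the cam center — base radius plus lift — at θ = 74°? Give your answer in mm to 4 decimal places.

seg 1 [0°–42.9°] dwell: s stays 0.0000
seg 2 [42.9°–76.2°] cycloidal, h=15: θ=74° here. β=31.1, B=33.3. 15·(0.9339 − sin(2π·0.9339)/(2π)) = 14.9718 → s = 14.9718
radial distance = base radius + s = 27 + 14.9718 = 41.9718

41.9718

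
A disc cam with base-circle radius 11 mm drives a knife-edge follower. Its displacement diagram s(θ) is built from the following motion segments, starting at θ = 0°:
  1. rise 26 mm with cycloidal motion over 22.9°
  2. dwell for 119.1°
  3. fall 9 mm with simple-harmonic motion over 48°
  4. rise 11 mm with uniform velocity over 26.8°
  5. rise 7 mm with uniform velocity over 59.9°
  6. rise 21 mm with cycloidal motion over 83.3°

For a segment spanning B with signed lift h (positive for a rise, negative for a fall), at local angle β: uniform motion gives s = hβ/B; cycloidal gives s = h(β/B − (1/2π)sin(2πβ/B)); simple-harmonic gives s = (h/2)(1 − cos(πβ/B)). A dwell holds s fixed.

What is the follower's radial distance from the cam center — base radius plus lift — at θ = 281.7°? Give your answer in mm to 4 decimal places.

seg 1 [0°–22.9°] cycloidal, h=26: full span → s += 26 → s = 26.0000
seg 2 [22.9°–142°] dwell: s stays 26.0000
seg 3 [142°–190°] simple-harmonic, h=-9: full span → s += -9 → s = 17.0000
seg 4 [190°–216.8°] uniform, h=11: full span → s += 11 → s = 28.0000
seg 5 [216.8°–276.7°] uniform, h=7: full span → s += 7 → s = 35.0000
seg 6 [276.7°–360°] cycloidal, h=21: θ=281.7° here. β=5, B=83.3. 21·(0.0600 − sin(2π·0.0600)/(2π)) = 0.0297 → s = 35.0297
radial distance = base radius + s = 11 + 35.0297 = 46.0297

46.0297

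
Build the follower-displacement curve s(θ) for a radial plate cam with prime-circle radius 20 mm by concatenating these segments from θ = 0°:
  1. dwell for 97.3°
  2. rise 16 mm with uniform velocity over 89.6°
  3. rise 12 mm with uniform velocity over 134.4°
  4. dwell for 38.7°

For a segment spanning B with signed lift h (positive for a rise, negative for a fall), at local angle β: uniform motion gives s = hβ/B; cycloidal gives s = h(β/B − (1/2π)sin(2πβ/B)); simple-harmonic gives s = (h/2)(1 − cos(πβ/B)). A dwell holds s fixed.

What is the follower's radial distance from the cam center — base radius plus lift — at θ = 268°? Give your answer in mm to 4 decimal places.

seg 1 [0°–97.3°] dwell: s stays 0.0000
seg 2 [97.3°–186.9°] uniform, h=16: full span → s += 16 → s = 16.0000
seg 3 [186.9°–321.3°] uniform, h=12: θ=268° here. β=81.1, B=134.4. 12·81.1/134.4 = 7.2411 → s = 23.2411
radial distance = base radius + s = 20 + 23.2411 = 43.2411

43.2411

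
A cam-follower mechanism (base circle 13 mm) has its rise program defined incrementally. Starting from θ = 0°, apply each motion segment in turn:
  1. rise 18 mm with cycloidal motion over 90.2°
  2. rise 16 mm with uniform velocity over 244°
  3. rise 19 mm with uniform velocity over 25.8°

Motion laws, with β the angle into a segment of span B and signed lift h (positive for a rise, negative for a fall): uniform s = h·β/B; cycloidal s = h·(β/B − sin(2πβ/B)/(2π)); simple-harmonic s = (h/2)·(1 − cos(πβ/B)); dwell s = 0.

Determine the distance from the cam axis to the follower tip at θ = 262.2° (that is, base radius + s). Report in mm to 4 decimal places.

seg 1 [0°–90.2°] cycloidal, h=18: full span → s += 18 → s = 18.0000
seg 2 [90.2°–334.2°] uniform, h=16: θ=262.2° here. β=172, B=244. 16·172/244 = 11.2787 → s = 29.2787
radial distance = base radius + s = 13 + 29.2787 = 42.2787

42.2787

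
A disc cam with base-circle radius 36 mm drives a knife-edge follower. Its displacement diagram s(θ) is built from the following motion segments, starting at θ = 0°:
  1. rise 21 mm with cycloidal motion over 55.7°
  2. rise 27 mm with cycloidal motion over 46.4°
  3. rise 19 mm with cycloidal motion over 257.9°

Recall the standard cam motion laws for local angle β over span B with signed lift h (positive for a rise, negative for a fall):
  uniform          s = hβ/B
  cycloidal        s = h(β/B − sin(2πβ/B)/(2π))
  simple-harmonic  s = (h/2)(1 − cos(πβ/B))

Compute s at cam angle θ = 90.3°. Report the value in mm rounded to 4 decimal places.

seg 1 [0°–55.7°] cycloidal, h=21: full span → s += 21 → s = 21.0000
seg 2 [55.7°–102.1°] cycloidal, h=27: θ=90.3° here. β=34.6, B=46.4. 27·(0.7457 − sin(2π·0.7457)/(2π)) = 24.4292 → s = 45.4292

45.4292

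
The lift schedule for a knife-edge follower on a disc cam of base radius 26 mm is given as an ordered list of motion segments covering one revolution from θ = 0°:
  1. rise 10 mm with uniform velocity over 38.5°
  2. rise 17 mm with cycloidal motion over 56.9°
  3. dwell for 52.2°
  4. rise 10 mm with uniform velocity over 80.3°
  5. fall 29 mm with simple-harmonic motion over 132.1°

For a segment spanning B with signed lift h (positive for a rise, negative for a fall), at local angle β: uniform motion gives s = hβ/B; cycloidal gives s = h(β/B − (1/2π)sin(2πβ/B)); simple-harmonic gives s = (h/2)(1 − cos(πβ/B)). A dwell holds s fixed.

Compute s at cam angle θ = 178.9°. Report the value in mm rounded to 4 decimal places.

seg 1 [0°–38.5°] uniform, h=10: full span → s += 10 → s = 10.0000
seg 2 [38.5°–95.4°] cycloidal, h=17: full span → s += 17 → s = 27.0000
seg 3 [95.4°–147.6°] dwell: s stays 27.0000
seg 4 [147.6°–227.9°] uniform, h=10: θ=178.9° here. β=31.3, B=80.3. 10·31.3/80.3 = 3.8979 → s = 30.8979

30.8979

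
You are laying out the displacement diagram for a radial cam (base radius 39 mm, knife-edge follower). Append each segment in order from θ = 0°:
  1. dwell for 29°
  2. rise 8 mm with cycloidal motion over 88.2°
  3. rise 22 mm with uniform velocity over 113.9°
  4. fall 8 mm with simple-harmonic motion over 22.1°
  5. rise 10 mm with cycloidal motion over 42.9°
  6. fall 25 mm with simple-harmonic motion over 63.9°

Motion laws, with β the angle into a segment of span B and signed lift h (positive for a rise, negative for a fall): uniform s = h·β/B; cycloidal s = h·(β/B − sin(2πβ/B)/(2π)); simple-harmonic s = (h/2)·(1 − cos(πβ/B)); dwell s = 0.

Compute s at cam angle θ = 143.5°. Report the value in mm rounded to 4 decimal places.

seg 1 [0°–29°] dwell: s stays 0.0000
seg 2 [29°–117.2°] cycloidal, h=8: full span → s += 8 → s = 8.0000
seg 3 [117.2°–231.1°] uniform, h=22: θ=143.5° here. β=26.3, B=113.9. 22·26.3/113.9 = 5.0799 → s = 13.0799

13.0799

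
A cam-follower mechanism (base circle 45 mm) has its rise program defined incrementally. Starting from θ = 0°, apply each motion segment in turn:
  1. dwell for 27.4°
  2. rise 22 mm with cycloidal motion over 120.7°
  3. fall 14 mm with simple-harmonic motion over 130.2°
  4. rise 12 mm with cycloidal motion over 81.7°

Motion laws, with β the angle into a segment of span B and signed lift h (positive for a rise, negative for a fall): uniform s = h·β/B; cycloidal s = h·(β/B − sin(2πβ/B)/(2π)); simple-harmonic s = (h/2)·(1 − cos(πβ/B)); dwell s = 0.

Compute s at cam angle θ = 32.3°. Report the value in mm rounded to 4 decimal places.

seg 1 [0°–27.4°] dwell: s stays 0.0000
seg 2 [27.4°–148.1°] cycloidal, h=22: θ=32.3° here. β=4.9, B=120.7. 22·(0.0406 − sin(2π·0.0406)/(2π)) = 0.0097 → s = 0.0097

0.0097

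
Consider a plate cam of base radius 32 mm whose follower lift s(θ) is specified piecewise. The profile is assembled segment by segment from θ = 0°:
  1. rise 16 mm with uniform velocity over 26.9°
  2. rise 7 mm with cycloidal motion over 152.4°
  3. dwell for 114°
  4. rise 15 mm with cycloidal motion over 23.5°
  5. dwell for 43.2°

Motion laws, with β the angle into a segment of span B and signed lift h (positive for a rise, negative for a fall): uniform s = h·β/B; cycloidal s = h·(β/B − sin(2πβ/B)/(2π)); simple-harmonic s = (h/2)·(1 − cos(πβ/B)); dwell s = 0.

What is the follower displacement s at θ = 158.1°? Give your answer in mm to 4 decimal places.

seg 1 [0°–26.9°] uniform, h=16: full span → s += 16 → s = 16.0000
seg 2 [26.9°–179.3°] cycloidal, h=7: θ=158.1° here. β=131.2, B=152.4. 7·(0.8609 − sin(2π·0.8609)/(2π)) = 6.8807 → s = 22.8807

22.8807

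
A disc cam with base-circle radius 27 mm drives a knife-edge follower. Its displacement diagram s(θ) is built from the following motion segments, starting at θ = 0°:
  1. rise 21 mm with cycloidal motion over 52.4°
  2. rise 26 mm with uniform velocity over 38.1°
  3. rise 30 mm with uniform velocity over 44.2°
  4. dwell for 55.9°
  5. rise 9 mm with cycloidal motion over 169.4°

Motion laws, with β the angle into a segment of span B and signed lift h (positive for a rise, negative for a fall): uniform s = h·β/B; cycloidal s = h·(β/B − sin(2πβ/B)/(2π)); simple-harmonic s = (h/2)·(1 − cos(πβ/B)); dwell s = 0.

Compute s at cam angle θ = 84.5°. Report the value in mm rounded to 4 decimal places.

seg 1 [0°–52.4°] cycloidal, h=21: full span → s += 21 → s = 21.0000
seg 2 [52.4°–90.5°] uniform, h=26: θ=84.5° here. β=32.1, B=38.1. 26·32.1/38.1 = 21.9055 → s = 42.9055

42.9055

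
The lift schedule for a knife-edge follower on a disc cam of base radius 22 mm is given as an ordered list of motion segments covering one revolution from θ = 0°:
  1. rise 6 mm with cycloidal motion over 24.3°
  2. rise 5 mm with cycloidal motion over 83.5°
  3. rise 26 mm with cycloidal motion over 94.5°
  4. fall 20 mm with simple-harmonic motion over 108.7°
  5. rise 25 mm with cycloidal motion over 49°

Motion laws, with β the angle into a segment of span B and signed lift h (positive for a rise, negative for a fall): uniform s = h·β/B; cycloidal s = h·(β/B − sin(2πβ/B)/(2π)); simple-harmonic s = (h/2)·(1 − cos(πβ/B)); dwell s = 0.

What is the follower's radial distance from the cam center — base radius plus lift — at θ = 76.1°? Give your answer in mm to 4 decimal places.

seg 1 [0°–24.3°] cycloidal, h=6: full span → s += 6 → s = 6.0000
seg 2 [24.3°–107.8°] cycloidal, h=5: θ=76.1° here. β=51.8, B=83.5. 5·(0.6204 − sin(2π·0.6204)/(2π)) = 3.6478 → s = 9.6478
radial distance = base radius + s = 22 + 9.6478 = 31.6478

31.6478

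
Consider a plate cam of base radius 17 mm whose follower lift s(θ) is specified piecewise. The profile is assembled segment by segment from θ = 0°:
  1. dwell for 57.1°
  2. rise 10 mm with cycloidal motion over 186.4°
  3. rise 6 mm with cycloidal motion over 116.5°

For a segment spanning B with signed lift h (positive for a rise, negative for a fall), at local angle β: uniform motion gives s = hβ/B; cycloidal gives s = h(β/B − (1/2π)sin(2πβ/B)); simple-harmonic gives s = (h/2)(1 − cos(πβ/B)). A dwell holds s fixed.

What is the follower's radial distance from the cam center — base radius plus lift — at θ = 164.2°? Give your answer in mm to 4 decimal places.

seg 1 [0°–57.1°] dwell: s stays 0.0000
seg 2 [57.1°–243.5°] cycloidal, h=10: θ=164.2° here. β=107.1, B=186.4. 10·(0.5746 − sin(2π·0.5746)/(2π)) = 6.4644 → s = 6.4644
radial distance = base radius + s = 17 + 6.4644 = 23.4644

23.4644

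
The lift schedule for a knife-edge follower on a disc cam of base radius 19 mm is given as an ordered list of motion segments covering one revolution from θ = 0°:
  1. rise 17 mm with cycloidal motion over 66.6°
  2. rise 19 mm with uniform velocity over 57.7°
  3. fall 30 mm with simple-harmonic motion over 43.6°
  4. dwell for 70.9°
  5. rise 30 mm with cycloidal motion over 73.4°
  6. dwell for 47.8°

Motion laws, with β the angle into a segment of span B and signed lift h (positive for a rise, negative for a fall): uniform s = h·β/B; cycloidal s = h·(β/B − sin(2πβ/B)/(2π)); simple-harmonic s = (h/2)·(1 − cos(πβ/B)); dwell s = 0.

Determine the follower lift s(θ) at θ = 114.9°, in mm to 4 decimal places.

seg 1 [0°–66.6°] cycloidal, h=17: full span → s += 17 → s = 17.0000
seg 2 [66.6°–124.3°] uniform, h=19: θ=114.9° here. β=48.3, B=57.7. 19·48.3/57.7 = 15.9047 → s = 32.9047

32.9047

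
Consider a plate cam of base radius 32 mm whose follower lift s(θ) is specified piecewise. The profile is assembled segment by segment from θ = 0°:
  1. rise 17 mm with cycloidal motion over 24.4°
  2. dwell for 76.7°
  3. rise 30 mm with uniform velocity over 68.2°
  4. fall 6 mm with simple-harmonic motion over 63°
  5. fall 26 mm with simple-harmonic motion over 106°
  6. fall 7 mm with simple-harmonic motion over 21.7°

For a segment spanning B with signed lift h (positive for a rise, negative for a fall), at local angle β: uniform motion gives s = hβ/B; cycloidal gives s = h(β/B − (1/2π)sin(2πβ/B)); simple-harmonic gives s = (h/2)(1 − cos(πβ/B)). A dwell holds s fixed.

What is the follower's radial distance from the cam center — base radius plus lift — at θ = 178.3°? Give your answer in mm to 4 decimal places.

seg 1 [0°–24.4°] cycloidal, h=17: full span → s += 17 → s = 17.0000
seg 2 [24.4°–101.1°] dwell: s stays 17.0000
seg 3 [101.1°–169.3°] uniform, h=30: full span → s += 30 → s = 47.0000
seg 4 [169.3°–232.3°] simple-harmonic, h=-6: θ=178.3° here. β=9, B=63. -6/2·(1 − cos(π·0.1429)) = -0.2971 → s = 46.7029
radial distance = base radius + s = 32 + 46.7029 = 78.7029

78.7029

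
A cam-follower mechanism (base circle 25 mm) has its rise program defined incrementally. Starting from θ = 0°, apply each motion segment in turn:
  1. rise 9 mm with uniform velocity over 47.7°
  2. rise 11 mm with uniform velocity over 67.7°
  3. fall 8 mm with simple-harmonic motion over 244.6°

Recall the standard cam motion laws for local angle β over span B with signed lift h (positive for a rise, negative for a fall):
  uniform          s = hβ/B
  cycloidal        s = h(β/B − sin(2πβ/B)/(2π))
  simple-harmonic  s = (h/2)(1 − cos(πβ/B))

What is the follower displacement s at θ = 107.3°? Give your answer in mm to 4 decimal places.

seg 1 [0°–47.7°] uniform, h=9: full span → s += 9 → s = 9.0000
seg 2 [47.7°–115.4°] uniform, h=11: θ=107.3° here. β=59.6, B=67.7. 11·59.6/67.7 = 9.6839 → s = 18.6839

18.6839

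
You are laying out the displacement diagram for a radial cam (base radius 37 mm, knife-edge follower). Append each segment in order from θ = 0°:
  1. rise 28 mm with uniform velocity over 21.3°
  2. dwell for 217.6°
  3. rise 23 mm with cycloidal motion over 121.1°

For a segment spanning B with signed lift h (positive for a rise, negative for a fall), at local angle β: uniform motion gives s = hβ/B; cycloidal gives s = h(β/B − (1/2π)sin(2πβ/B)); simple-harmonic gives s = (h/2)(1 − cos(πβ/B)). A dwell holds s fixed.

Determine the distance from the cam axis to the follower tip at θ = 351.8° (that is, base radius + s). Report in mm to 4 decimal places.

seg 1 [0°–21.3°] uniform, h=28: full span → s += 28 → s = 28.0000
seg 2 [21.3°–238.9°] dwell: s stays 28.0000
seg 3 [238.9°–360°] cycloidal, h=23: θ=351.8° here. β=112.9, B=121.1. 23·(0.9323 − sin(2π·0.9323)/(2π)) = 22.9534 → s = 50.9534
radial distance = base radius + s = 37 + 50.9534 = 87.9534

87.9534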